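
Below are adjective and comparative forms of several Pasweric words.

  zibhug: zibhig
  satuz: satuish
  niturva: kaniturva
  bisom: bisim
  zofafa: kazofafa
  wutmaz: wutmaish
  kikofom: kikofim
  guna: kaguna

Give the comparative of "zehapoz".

wutmaz and niturva both have last vowel 'a' yet inflect differently (wutmaish, kaniturva), so the last vowel is not what conditions the rule; the final letter is.
"zehapoz" ends in -z. The stems ending in -z (satuz → satuish, wutmaz → wutmaish) drop the final letter and add -ish.
So zehapoz → zehapoish.

zehapoish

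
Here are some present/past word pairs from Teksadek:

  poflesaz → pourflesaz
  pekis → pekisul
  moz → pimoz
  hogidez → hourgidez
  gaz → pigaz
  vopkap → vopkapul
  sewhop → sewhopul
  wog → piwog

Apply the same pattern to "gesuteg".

geursuteg

"gesuteg" has 3 vowels. The stems with 3 vowels (hogidez → hourgidez, poflesaz → pourflesaz) insert -ur- after the first vowel.
The other patterns: stems with 1 vowel add the prefix pi-; stems with 2 vowels add -ul.
So gesuteg → geursuteg.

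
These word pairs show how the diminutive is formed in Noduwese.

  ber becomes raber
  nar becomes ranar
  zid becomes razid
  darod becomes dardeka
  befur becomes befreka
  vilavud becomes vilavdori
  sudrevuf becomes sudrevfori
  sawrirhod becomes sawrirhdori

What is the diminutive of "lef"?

zid and darod both end in -d yet inflect differently (razid, dardeka), so the final letter is not what conditions the rule; the number of vowels is.
"lef" has 1 vowel. The stems with 1 vowel (ber → raber, nar → ranar, zid → razid) add the prefix ra-.
The other patterns: stems with 2 vowels delete the last vowel and add -eka; stems with 3 vowels delete the last vowel and add -ori.
So lef → ralef.

ralef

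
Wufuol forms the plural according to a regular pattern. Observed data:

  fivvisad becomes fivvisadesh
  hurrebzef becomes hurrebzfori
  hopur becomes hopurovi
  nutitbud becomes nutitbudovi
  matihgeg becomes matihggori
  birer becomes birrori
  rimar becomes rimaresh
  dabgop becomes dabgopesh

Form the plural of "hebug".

hebugovi

"hebug" has last vowel 'u'. The stems whose last vowel is 'u' (hopur → hopurovi, nutitbud → nutitbudovi) add -ovi.
The other patterns: stems whose last vowel is 'e' delete the last vowel and add -ori; stems whose last vowel is 'a' or 'o' add -esh.
So hebug → hebugovi.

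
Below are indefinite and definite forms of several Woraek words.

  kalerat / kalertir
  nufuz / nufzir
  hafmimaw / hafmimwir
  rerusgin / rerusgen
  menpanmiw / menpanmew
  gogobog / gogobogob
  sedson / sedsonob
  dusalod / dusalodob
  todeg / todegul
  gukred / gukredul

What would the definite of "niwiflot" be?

niwiflotob

hafmimaw and menpanmiw both end in -w yet inflect differently (hafmimwir, menpanmew), so the final letter is not what conditions the rule; the last vowel is.
"niwiflot" has last vowel 'o'. The stems whose last vowel is 'o' (gogobog → gogobogob, sedson → sedsonob, dusalod → dusalodob) add -ob.
So niwiflot → niwiflotob.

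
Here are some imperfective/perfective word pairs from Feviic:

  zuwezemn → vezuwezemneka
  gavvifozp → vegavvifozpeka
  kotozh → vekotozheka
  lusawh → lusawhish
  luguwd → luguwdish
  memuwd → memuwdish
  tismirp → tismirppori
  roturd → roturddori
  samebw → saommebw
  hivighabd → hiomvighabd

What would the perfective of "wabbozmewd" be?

kotozh and lusawh both end in -h yet inflect differently (vekotozheka, lusawhish), so the final letter is not what conditions the rule; the second-to-last letter is.
"wabbozmewd" has second-to-last letter 'w'. The stems whose second-to-last letter is 'w' (lusawh → lusawhish, luguwd → luguwdish, memuwd → memuwdish) add -ish.
So wabbozmewd → wabbozmewdish.

wabbozmewdish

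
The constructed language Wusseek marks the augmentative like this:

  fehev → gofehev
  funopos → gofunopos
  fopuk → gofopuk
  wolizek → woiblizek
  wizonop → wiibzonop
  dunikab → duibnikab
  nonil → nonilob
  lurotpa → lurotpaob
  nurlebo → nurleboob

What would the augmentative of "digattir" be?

diibgattir

"digattir" begins with d-. The one such stem in the data (dunikab → duibnikab) inserts -ib- after the first vowel (as do wolizek, wizonop), so the same rule applies.
So digattir → diibgattir.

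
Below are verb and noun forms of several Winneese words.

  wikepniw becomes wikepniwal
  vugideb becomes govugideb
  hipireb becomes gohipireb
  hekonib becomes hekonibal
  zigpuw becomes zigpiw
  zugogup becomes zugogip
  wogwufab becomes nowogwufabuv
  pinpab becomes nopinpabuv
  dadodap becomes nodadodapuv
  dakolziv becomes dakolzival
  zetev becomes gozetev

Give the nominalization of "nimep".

gonimep

"nimep" has last vowel 'e'. The stems whose last vowel is 'e' (zetev → gozetev, vugideb → govugideb, hipireb → gohipireb) add the prefix go-.
The other patterns: stems whose last vowel is 'u' change the last vowel to 'i'; stems whose last vowel is 'i' add -al; stems whose last vowel is 'a' add no- … -uv around the stem.
So nimep → gonimep.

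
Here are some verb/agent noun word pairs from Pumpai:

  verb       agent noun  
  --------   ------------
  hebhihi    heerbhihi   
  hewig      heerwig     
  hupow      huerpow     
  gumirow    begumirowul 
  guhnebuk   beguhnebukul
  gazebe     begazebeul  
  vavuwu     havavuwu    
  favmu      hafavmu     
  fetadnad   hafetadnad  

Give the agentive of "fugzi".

hafugzi

hupow and gumirow both end in -w yet inflect differently (huerpow, begumirowul), so the final letter is not what conditions the rule; the first letter is.
"fugzi" begins with f-. The stems beginning with f- (favmu → hafavmu, fetadnad → hafetadnad) add the prefix ha-.
So fugzi → hafugzi.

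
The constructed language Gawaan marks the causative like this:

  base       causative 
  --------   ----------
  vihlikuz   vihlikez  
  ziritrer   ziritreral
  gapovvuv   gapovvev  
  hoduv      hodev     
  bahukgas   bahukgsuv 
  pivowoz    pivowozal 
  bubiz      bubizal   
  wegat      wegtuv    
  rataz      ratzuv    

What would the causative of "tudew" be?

tudewal

"tudew" has last vowel 'e'. The one such stem in the data (ziritrer → ziritreral) adds -al, so the same rule applies.
So tudew → tudewal.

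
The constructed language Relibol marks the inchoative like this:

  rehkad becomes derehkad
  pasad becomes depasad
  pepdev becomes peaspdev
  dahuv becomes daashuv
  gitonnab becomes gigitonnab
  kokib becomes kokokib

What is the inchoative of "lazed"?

rehkad and gitonnab both have last vowel 'a' yet inflect differently (derehkad, gigitonnab), so the last vowel is not what conditions the rule; the final letter is.
"lazed" ends in -d. The stems ending in -d (rehkad → derehkad, pasad → depasad) add the prefix de-.
The other patterns: stems ending in -v insert -as- after the first vowel; stems ending in -b repeat the first consonant+vowel as a prefix.
So lazed → delazed.

delazed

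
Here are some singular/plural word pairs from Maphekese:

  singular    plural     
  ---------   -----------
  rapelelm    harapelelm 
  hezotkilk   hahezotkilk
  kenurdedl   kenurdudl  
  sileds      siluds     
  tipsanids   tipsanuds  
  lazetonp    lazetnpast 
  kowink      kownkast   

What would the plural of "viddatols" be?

hezotkilk and kowink both end in -k yet inflect differently (hahezotkilk, kownkast), so the final letter is not what conditions the rule; the second-to-last letter is.
"viddatols" has second-to-last letter 'l'. The stems whose second-to-last letter is 'l' (rapelelm → harapelelm, hezotkilk → hahezotkilk) add the prefix ha-.
The other patterns: stems whose second-to-last letter is 'd' change the last vowel to 'u'; stems whose second-to-last letter is 'n' delete the last vowel and add -ast.
So viddatols → haviddatols.

haviddatols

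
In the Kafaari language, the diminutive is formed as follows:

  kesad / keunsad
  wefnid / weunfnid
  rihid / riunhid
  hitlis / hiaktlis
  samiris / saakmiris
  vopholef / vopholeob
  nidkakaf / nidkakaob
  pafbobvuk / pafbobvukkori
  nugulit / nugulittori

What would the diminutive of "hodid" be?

houndid

wefnid and hitlis both have last vowel 'i' yet inflect differently (weunfnid, hiaktlis), so the last vowel is not what conditions the rule; the final letter is.
"hodid" ends in -d. The stems ending in -d (kesad → keunsad, wefnid → weunfnid, rihid → riunhid) insert -un- after the first vowel.
So hodid → houndid.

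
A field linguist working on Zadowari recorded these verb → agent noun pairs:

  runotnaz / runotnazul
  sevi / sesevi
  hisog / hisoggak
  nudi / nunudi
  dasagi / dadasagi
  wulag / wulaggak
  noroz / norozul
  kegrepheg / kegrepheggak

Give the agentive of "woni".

hisog and noroz both have last vowel 'o' yet inflect differently (hisoggak, norozul), so the last vowel is not what conditions the rule; the final letter is.
"woni" ends in -i. The stems ending in -i (nudi → nunudi, dasagi → dadasagi, sevi → sesevi) repeat the first consonant+vowel as a prefix.
The other patterns: stems ending in -g double the final consonant and add -ak; stems ending in -z add -ul.
So woni → wowoni.

wowoni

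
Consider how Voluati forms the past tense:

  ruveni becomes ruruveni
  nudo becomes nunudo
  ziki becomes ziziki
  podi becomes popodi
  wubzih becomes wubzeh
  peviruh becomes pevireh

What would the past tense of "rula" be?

rurula

"rula" ends in a vowel. The stems ending in a vowel (ruveni → ruruveni, nudo → nunudo, ziki → ziziki) repeat the first consonant+vowel as a prefix.
So rula → rurula.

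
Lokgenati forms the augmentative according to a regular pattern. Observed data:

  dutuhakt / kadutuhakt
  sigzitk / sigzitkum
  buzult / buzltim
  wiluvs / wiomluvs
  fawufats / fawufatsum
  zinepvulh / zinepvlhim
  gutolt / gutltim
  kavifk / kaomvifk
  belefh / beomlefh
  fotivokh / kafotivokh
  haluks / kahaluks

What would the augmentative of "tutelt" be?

tutltim

fawufats and haluks both end in -s yet inflect differently (fawufatsum, kahaluks), so the final letter is not what conditions the rule; the second-to-last letter is.
"tutelt" has second-to-last letter 'l'. The stems whose second-to-last letter is 'l' (buzult → buzltim, zinepvulh → zinepvlhim, gutolt → gutltim) delete the last vowel and add -im.
The other patterns: stems whose second-to-last letter is 't' add -um; stems whose second-to-last letter is 'k' add the prefix ka-; stems whose second-to-last letter is 'f' or 'v' insert -om- after the first vowel.
So tutelt → tutltim.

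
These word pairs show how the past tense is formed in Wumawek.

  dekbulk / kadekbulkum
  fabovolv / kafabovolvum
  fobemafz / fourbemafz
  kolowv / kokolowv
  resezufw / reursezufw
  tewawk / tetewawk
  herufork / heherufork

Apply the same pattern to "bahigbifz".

baurhigbifz

dekbulk and tewawk both end in -k yet inflect differently (kadekbulkum, tetewawk), so the final letter is not what conditions the rule; the second-to-last letter is.
"bahigbifz" has second-to-last letter 'f'. The stems whose second-to-last letter is 'f' (fobemafz → fourbemafz, resezufw → reursezufw) insert -ur- after the first vowel.
So bahigbifz → baurhigbifz.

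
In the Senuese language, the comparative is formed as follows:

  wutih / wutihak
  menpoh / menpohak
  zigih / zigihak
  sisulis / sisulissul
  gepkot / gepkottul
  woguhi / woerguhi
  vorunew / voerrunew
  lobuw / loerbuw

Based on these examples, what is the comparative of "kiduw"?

"kiduw" ends in -w. The stems ending in -w (vorunew → voerrunew, lobuw → loerbuw) insert -er- after the first vowel.
The other patterns: stems ending in -h add -ak; stems ending in -s or -t double the final consonant and add -ul.
So kiduw → kierduw.

kierduw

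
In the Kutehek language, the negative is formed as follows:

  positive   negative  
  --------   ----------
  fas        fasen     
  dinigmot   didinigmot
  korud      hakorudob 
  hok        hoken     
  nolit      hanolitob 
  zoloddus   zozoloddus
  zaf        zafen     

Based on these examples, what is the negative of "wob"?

woben

"wob" has 1 vowel. The stems with 1 vowel (fas → fasen, zaf → zafen, hok → hoken) add -en.
The other patterns: stems with 2 vowels add ha- … -ob around the stem; stems with 3 vowels repeat the first consonant+vowel as a prefix.
So wob → woben.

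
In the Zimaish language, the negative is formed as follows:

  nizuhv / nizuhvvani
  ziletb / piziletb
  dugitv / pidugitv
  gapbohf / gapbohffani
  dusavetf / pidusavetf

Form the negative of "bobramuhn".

dusavetf and gapbohf both end in -f yet inflect differently (pidusavetf, gapbohffani), so the final letter is not what conditions the rule; the second-to-last letter is.
"bobramuhn" has second-to-last letter 'h'. The stems whose second-to-last letter is 'h' (gapbohf → gapbohffani, nizuhv → nizuhvvani) double the final consonant and add -ani.
The other pattern: stems whose second-to-last letter is 't' add the prefix pi-.
So bobramuhn → bobramuhnnani.

bobramuhnnani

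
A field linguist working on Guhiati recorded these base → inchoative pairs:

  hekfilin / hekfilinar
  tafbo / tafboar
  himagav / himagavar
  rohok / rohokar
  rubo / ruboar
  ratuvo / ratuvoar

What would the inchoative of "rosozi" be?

rosoziar

Every pair shown (hekfilin → hekfilinar, tafbo → tafboar, himagav → himagavar, …) follows the same rule: add -ar.
So rosozi → rosoziar.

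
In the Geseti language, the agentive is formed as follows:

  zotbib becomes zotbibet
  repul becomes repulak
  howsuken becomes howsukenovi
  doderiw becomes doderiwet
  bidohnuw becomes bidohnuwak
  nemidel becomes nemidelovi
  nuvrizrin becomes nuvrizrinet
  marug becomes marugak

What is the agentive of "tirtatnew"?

tirtatnewovi

"tirtatnew" has last vowel 'e'. The stems whose last vowel is 'e' (howsuken → howsukenovi, nemidel → nemidelovi) add -ovi.
The other patterns: stems whose last vowel is 'u' add -ak; stems whose last vowel is 'i' add -et.
So tirtatnew → tirtatnewovi.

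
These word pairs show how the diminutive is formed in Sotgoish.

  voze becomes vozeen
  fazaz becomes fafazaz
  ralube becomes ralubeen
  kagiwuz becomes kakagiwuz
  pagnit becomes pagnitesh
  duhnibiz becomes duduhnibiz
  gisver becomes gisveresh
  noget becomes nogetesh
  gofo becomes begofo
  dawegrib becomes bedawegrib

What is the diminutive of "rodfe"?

rodfeen

"rodfe" ends in -e. The stems ending in -e (voze → vozeen, ralube → ralubeen) add -en.
The other patterns: stems ending in -b or -o add the prefix be-; stems ending in -r or -t add -esh; stems ending in -z repeat the first consonant+vowel as a prefix.
So rodfe → rodfeen.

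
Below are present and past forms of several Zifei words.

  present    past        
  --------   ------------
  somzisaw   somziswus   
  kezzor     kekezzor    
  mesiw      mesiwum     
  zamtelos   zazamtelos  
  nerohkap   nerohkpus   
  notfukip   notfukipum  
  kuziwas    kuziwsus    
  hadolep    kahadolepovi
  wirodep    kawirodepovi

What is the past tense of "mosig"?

wirodep and nerohkap both end in -p yet inflect differently (kawirodepovi, nerohkpus), so the final letter is not what conditions the rule; the last vowel is.
"mosig" has last vowel 'i'. The stems whose last vowel is 'i' (notfukip → notfukipum, mesiw → mesiwum) add -um.
The other patterns: stems whose last vowel is 'e' add ka- … -ovi around the stem; stems whose last vowel is 'o' repeat the first consonant+vowel as a prefix; stems whose last vowel is 'a' delete the last vowel and add -us.
So mosig → mosigum.

mosigum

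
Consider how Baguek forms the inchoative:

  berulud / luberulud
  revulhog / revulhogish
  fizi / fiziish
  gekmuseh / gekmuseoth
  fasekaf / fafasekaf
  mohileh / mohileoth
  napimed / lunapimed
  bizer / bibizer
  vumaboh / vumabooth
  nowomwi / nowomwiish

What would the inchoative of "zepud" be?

luzepud

vumaboh and revulhog both have last vowel 'o' yet inflect differently (vumabooth, revulhogish), so the last vowel is not what conditions the rule; the final letter is.
"zepud" ends in -d. The stems ending in -d (berulud → luberulud, napimed → lunapimed) add the prefix lu-.
The other patterns: stems ending in -h drop the final letter and add -oth; stems ending in -g or -i add -ish; stems ending in -f or -r repeat the first consonant+vowel as a prefix.
So zepud → luzepud.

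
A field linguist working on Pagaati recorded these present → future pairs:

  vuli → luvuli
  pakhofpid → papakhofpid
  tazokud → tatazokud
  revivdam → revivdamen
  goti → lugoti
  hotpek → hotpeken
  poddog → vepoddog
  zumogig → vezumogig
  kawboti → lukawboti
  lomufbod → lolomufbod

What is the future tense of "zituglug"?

vezituglug

"zituglug" ends in -g. The stems ending in -g (poddog → vepoddog, zumogig → vezumogig) add the prefix ve-.
So zituglug → vezituglug.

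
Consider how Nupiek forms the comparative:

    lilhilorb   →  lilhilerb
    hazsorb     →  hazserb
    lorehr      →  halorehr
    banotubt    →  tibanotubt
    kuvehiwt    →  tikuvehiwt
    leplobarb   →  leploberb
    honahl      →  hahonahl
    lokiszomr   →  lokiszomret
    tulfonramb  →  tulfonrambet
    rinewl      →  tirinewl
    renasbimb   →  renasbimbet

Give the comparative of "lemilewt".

tilemilewt

"lemilewt" has second-to-last letter 'w'. The stems whose second-to-last letter is 'w' (rinewl → tirinewl, kuvehiwt → tikuvehiwt) add the prefix ti-.
The other patterns: stems whose second-to-last letter is 'r' change the last vowel to 'e'; stems whose second-to-last letter is 'm' add -et; stems whose second-to-last letter is 'h' add the prefix ha-.
So lemilewt → tilemilewt.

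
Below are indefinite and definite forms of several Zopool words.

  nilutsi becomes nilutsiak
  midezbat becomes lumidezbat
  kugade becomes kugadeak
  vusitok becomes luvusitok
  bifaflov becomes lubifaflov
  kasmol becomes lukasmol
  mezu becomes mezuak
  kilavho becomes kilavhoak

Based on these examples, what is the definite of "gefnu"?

gefnuak

kilavho and vusitok both have last vowel 'o' yet inflect differently (kilavhoak, luvusitok), so the last vowel is not what conditions the rule; whether the stem ends in a vowel or a consonant is.
"gefnu" ends in a vowel. The stems ending in a vowel (mezu → mezuak, kilavho → kilavhoak, nilutsi → nilutsiak) add -ak.
The other pattern: stems ending in a consonant add the prefix lu-.
So gefnu → gefnuak.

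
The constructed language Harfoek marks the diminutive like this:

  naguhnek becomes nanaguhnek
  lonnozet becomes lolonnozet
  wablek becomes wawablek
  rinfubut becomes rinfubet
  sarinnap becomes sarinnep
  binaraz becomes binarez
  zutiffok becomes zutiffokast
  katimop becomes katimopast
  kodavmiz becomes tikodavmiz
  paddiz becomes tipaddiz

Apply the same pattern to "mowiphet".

momowiphet

lonnozet and rinfubut both end in -t yet inflect differently (lolonnozet, rinfubet), so the final letter is not what conditions the rule; the last vowel is.
"mowiphet" has last vowel 'e'. The stems whose last vowel is 'e' (naguhnek → nanaguhnek, lonnozet → lolonnozet, wablek → wawablek) repeat the first consonant+vowel as a prefix.
The other patterns: stems whose last vowel is 'a' or 'u' change the last vowel to 'e'; stems whose last vowel is 'o' add -ast; stems whose last vowel is 'i' add the prefix ti-.
So mowiphet → momowiphet.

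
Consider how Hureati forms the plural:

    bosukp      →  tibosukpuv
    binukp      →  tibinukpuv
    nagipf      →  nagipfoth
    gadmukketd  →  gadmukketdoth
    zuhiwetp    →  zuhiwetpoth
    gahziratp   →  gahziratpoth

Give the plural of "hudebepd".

hudebepdoth

bosukp and zuhiwetp both end in -p yet inflect differently (tibosukpuv, zuhiwetpoth), so the final letter is not what conditions the rule; the second-to-last letter is.
"hudebepd" has second-to-last letter 'p'. The one such stem in the data (nagipf → nagipfoth) adds -oth, so the same rule applies.
The other pattern: stems whose second-to-last letter is 'k' add ti- … -uv around the stem.
So hudebepd → hudebepdoth.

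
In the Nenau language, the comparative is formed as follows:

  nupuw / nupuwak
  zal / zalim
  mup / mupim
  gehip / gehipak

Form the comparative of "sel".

selim

mup and gehip both end in -p yet inflect differently (mupim, gehipak), so the final letter is not what conditions the rule; the number of vowels is.
"sel" has 1 vowel. The stems with 1 vowel (mup → mupim, zal → zalim) add -im.
The other pattern: stems with 2 vowels add -ak.
So sel → selim.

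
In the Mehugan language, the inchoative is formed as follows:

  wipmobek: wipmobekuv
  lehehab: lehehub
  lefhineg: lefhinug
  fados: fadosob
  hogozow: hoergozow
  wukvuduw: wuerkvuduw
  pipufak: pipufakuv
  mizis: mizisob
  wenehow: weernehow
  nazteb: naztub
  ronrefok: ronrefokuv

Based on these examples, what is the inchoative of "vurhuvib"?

ronrefok and hogozow both have last vowel 'o' yet inflect differently (ronrefokuv, hoergozow), so the last vowel is not what conditions the rule; the final letter is.
"vurhuvib" ends in -b. The stems ending in -b (lehehab → lehehub, nazteb → naztub) change the last vowel to 'u'.
The other patterns: stems ending in -k add -uv; stems ending in -w insert -er- after the first vowel; stems ending in -s add -ob.
So vurhuvib → vurhuvub.

vurhuvub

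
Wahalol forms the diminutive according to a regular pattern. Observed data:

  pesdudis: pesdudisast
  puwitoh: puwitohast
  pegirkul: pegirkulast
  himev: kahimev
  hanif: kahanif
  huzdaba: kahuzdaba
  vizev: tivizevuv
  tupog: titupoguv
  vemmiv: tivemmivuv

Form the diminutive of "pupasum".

himev and vizev both end in -v yet inflect differently (kahimev, tivizevuv), so the final letter is not what conditions the rule; the first letter is.
"pupasum" begins with p-. The stems beginning with p- (pesdudis → pesdudisast, puwitoh → puwitohast, pegirkul → pegirkulast) add -ast.
So pupasum → pupasumast.

pupasumast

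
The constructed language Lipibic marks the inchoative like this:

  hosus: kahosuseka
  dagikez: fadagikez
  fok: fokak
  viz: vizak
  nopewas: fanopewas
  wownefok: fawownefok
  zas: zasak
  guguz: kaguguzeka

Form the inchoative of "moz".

viz and guguz both end in -z yet inflect differently (vizak, kaguguzeka), so the final letter is not what conditions the rule; the number of vowels is.
"moz" has 1 vowel. The stems with 1 vowel (viz → vizak, zas → zasak, fok → fokak) add -ak.
The other patterns: stems with 2 vowels add ka- … -eka around the stem; stems with 3 vowels add the prefix fa-.
So moz → mozak.

mozak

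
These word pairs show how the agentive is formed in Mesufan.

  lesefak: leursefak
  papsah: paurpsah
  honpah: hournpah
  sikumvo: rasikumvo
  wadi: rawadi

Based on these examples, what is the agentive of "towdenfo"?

lesefak and sikumvo both have 3 vowels yet inflect differently (leursefak, rasikumvo), so the number of vowels is not what conditions the rule; whether the stem ends in a vowel or a consonant is.
"towdenfo" ends in a vowel. The stems ending in a vowel (sikumvo → rasikumvo, wadi → rawadi) add the prefix ra-.
The other pattern: stems ending in a consonant insert -ur- after the first vowel.
So towdenfo → ratowdenfo.

ratowdenfo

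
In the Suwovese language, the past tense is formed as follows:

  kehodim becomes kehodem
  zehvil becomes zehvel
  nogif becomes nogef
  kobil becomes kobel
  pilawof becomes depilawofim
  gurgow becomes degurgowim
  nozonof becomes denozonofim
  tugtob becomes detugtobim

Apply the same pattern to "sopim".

nogif and pilawof both end in -f yet inflect differently (nogef, depilawofim), so the final letter is not what conditions the rule; the last vowel is.
"sopim" has last vowel 'i'. The stems whose last vowel is 'i' (kehodim → kehodem, zehvil → zehvel, nogif → nogef) change the last vowel to 'e'.
So sopim → sopem.

sopem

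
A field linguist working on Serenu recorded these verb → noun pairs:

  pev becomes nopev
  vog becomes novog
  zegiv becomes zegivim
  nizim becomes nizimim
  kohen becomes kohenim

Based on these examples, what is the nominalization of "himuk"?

pev and zegiv both end in -v yet inflect differently (nopev, zegivim), so the final letter is not what conditions the rule; the number of vowels is.
"himuk" has 2 vowels. The stems with 2 vowels (zegiv → zegivim, nizim → nizimim, kohen → kohenim) add -im.
The other pattern: stems with 1 vowel add the prefix no-.
So himuk → himukim.

himukim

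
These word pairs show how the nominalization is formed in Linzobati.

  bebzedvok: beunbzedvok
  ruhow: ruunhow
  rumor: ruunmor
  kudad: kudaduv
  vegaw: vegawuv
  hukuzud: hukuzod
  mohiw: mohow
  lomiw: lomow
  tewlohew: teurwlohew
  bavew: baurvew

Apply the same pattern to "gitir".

ruhow and vegaw both end in -w yet inflect differently (ruunhow, vegawuv), so the final letter is not what conditions the rule; the last vowel is.
"gitir" has last vowel 'i'. The stems whose last vowel is 'i' (mohiw → mohow, lomiw → lomow) change the last vowel to 'o'.
The other patterns: stems whose last vowel is 'o' insert -un- after the first vowel; stems whose last vowel is 'a' add -uv; stems whose last vowel is 'e' insert -ur- after the first vowel.
So gitir → gitor.

gitor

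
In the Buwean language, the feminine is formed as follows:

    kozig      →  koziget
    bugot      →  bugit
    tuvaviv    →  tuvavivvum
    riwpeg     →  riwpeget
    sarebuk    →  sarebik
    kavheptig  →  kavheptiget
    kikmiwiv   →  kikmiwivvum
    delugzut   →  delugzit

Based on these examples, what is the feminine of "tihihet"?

tuvaviv and kozig both have last vowel 'i' yet inflect differently (tuvavivvum, koziget), so the last vowel is not what conditions the rule; the final letter is.
"tihihet" ends in -t. The stems ending in -t (delugzut → delugzit, bugot → bugit) change the last vowel to 'i'.
So tihihet → tihihit.

tihihit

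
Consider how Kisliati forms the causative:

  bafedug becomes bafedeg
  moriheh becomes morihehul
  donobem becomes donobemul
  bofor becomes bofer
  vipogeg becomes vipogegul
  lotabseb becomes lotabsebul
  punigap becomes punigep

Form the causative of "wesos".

weses

"wesos" has last vowel 'o'. The one such stem in the data (bofor → bofer) changes the last vowel to 'e' (as do punigap, bafedug), so the same rule applies.
So wesos → weses.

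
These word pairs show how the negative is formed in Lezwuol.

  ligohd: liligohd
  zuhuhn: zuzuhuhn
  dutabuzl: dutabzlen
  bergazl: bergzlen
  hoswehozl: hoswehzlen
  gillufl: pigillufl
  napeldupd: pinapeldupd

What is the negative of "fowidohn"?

dutabuzl and gillufl both end in -l yet inflect differently (dutabzlen, pigillufl), so the final letter is not what conditions the rule; the second-to-last letter is.
"fowidohn" has second-to-last letter 'h'. The stems whose second-to-last letter is 'h' (ligohd → liligohd, zuhuhn → zuzuhuhn) repeat the first consonant+vowel as a prefix.
So fowidohn → fofowidohn.

fofowidohn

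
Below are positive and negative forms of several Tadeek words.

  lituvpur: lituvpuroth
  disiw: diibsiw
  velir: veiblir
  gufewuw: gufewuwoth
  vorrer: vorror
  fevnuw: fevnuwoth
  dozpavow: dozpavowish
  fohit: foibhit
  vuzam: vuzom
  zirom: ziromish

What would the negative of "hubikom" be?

vorrer and velir both end in -r yet inflect differently (vorror, veiblir), so the final letter is not what conditions the rule; the last vowel is.
"hubikom" has last vowel 'o'. The stems whose last vowel is 'o' (dozpavow → dozpavowish, zirom → ziromish) add -ish.
The other patterns: stems whose last vowel is 'a' or 'e' change the last vowel to 'o'; stems whose last vowel is 'i' insert -ib- after the first vowel; stems whose last vowel is 'u' add -oth.
So hubikom → hubikomish.

hubikomish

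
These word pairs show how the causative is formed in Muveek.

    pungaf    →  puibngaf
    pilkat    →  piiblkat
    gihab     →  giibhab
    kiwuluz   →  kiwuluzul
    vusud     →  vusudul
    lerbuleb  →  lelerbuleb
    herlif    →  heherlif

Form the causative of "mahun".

gihab and lerbuleb both end in -b yet inflect differently (giibhab, lelerbuleb), so the final letter is not what conditions the rule; the last vowel is.
"mahun" has last vowel 'u'. The stems whose last vowel is 'u' (kiwuluz → kiwuluzul, vusud → vusudul) add -ul.
The other patterns: stems whose last vowel is 'a' insert -ib- after the first vowel; stems whose last vowel is 'e' or 'i' repeat the first consonant+vowel as a prefix.
So mahun → mahunul.

mahunul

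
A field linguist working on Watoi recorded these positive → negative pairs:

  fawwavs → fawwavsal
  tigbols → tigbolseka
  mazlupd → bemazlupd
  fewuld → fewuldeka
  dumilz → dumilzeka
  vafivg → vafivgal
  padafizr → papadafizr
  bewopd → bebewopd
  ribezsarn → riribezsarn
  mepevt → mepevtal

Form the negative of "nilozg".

"nilozg" has second-to-last letter 'z'. The one such stem in the data (padafizr → papadafizr) repeats the first consonant+vowel as a prefix (as does ribezsarn), so the same rule applies.
The other patterns: stems whose second-to-last letter is 'l' add -eka; stems whose second-to-last letter is 'v' add -al; stems whose second-to-last letter is 'p' add the prefix be-.
So nilozg → ninilozg.

ninilozg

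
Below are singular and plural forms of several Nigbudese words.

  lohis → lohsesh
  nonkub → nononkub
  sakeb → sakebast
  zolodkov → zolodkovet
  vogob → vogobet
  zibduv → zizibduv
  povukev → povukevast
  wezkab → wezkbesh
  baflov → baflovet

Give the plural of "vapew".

vapewast

sakeb and vogob both end in -b yet inflect differently (sakebast, vogobet), so the final letter is not what conditions the rule; the last vowel is.
"vapew" has last vowel 'e'. The stems whose last vowel is 'e' (povukev → povukevast, sakeb → sakebast) add -ast.
So vapew → vapewast.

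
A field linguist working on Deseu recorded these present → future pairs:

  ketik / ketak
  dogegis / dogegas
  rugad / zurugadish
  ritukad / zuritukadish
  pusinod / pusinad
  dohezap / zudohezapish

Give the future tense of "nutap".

"nutap" has last vowel 'a'. The stems whose last vowel is 'a' (ritukad → zuritukadish, dohezap → zudohezapish, rugad → zurugadish) add zu- … -ish around the stem.
The other pattern: stems whose last vowel is 'i' or 'o' change the last vowel to 'a'.
So nutap → zunutapish.

zunutapish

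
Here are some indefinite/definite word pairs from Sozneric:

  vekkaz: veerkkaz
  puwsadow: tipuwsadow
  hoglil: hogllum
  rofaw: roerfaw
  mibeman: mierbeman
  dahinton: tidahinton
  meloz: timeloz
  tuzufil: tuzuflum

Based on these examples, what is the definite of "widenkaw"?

rofaw and puwsadow both end in -w yet inflect differently (roerfaw, tipuwsadow), so the final letter is not what conditions the rule; the last vowel is.
"widenkaw" has last vowel 'a'. The stems whose last vowel is 'a' (mibeman → mierbeman, rofaw → roerfaw, vekkaz → veerkkaz) insert -er- after the first vowel.
So widenkaw → wierdenkaw.

wierdenkaw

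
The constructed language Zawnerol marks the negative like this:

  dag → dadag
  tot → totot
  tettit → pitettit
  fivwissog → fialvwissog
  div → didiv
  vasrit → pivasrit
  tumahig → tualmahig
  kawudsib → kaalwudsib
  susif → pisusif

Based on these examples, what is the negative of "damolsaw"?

tot and vasrit both end in -t yet inflect differently (totot, pivasrit), so the final letter is not what conditions the rule; the number of vowels is.
"damolsaw" has 3 vowels. The stems with 3 vowels (tumahig → tualmahig, kawudsib → kaalwudsib, fivwissog → fialvwissog) insert -al- after the first vowel.
The other patterns: stems with 1 vowel repeat the first consonant+vowel as a prefix; stems with 2 vowels add the prefix pi-.
So damolsaw → daalmolsaw.

daalmolsaw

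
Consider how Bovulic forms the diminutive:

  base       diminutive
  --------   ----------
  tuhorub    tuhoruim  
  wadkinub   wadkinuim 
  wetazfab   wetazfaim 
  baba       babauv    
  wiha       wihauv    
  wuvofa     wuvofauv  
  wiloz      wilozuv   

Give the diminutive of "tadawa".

wetazfab and baba both have last vowel 'a' yet inflect differently (wetazfaim, babauv), so the last vowel is not what conditions the rule; the final letter is.
"tadawa" ends in -a. The stems ending in -a (baba → babauv, wiha → wihauv, wuvofa → wuvofauv) add -uv.
So tadawa → tadawauv.

tadawauv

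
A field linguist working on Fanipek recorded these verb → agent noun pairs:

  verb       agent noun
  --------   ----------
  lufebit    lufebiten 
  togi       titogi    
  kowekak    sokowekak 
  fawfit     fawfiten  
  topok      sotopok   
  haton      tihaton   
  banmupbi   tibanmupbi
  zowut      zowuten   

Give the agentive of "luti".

lufebit and banmupbi both have last vowel 'i' yet inflect differently (lufebiten, tibanmupbi), so the last vowel is not what conditions the rule; the final letter is.
"luti" ends in -i. The stems ending in -i (banmupbi → tibanmupbi, togi → titogi) add the prefix ti-.
So luti → tiluti.

tiluti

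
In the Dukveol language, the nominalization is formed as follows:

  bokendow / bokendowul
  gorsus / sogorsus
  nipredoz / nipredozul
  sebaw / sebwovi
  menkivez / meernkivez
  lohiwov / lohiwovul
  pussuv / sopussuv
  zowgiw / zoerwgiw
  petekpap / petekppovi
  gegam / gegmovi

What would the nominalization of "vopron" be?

pussuv and lohiwov both end in -v yet inflect differently (sopussuv, lohiwovul), so the final letter is not what conditions the rule; the last vowel is.
"vopron" has last vowel 'o'. The stems whose last vowel is 'o' (nipredoz → nipredozul, lohiwov → lohiwovul, bokendow → bokendowul) add -ul.
The other patterns: stems whose last vowel is 'u' add the prefix so-; stems whose last vowel is 'a' delete the last vowel and add -ovi; stems whose last vowel is 'e' or 'i' insert -er- after the first vowel.
So vopron → vopronul.

vopronul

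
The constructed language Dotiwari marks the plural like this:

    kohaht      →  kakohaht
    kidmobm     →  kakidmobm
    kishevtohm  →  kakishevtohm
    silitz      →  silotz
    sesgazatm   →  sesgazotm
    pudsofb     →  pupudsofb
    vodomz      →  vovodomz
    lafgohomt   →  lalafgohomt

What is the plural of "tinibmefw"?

"tinibmefw" has second-to-last letter 'f'. The one such stem in the data (pudsofb → pupudsofb) repeats the first consonant+vowel as a prefix (as do vodomz, lafgohomt), so the same rule applies.
The other patterns: stems whose second-to-last letter is 'b' or 'h' add the prefix ka-; stems whose second-to-last letter is 't' change the last vowel to 'o'.
So tinibmefw → titinibmefw.

titinibmefw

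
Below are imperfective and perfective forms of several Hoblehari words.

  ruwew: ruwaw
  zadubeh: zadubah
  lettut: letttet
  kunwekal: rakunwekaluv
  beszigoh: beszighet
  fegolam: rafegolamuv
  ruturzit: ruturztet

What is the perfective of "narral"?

ranarraluv

zadubeh and beszigoh both end in -h yet inflect differently (zadubah, beszighet), so the final letter is not what conditions the rule; the last vowel is.
"narral" has last vowel 'a'. The stems whose last vowel is 'a' (fegolam → rafegolamuv, kunwekal → rakunwekaluv) add ra- … -uv around the stem.
So narral → ranarraluv.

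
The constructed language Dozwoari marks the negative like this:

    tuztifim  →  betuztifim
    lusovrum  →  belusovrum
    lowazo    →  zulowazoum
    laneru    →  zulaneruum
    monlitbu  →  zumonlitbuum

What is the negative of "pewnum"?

bepewnum

"pewnum" ends in a consonant. The stems ending in a consonant (tuztifim → betuztifim, lusovrum → belusovrum) add the prefix be-.
So pewnum → bepewnum.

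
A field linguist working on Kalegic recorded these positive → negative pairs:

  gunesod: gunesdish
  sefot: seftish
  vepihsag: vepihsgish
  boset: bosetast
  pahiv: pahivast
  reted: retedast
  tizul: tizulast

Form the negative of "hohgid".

"hohgid" has last vowel 'i'. The one such stem in the data (pahiv → pahivast) adds -ast, so the same rule applies.
The other pattern: stems whose last vowel is 'a' or 'o' delete the last vowel and add -ish.
So hohgid → hohgidast.

hohgidast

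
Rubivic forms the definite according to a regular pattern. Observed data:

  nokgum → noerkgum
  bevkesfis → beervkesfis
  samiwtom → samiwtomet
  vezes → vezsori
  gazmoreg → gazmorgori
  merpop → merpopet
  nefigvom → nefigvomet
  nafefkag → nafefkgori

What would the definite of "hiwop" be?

samiwtom and nokgum both end in -m yet inflect differently (samiwtomet, noerkgum), so the final letter is not what conditions the rule; the last vowel is.
"hiwop" has last vowel 'o'. The stems whose last vowel is 'o' (samiwtom → samiwtomet, nefigvom → nefigvomet, merpop → merpopet) add -et.
So hiwop → hiwopet.

hiwopet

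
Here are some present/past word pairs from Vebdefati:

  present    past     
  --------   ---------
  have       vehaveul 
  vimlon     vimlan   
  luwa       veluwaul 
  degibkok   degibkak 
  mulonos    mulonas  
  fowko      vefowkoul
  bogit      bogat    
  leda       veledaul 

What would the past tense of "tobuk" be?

fowko and degibkok both have last vowel 'o' yet inflect differently (vefowkoul, degibkak), so the last vowel is not what conditions the rule; whether the stem ends in a vowel or a consonant is.
"tobuk" ends in a consonant. The stems ending in a consonant (degibkok → degibkak, bogit → bogat, vimlon → vimlan) change the last vowel to 'a'.
The other pattern: stems ending in a vowel add ve- … -ul around the stem.
So tobuk → tobak.

tobak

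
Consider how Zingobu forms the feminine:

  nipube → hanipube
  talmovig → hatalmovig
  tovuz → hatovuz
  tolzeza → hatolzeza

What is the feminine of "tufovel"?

Every pair shown (nipube → hanipube, talmovig → hatalmovig, tovuz → hatovuz, …) follows the same rule: add the prefix ha-.
So tufovel → hatufovel.

hatufovel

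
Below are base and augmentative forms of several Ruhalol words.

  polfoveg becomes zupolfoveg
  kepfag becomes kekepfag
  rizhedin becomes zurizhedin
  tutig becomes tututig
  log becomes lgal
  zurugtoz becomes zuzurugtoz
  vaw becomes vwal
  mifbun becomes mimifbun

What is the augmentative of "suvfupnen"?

zusuvfupnen

"suvfupnen" has 3 vowels. The stems with 3 vowels (polfoveg → zupolfoveg, zurugtoz → zuzurugtoz, rizhedin → zurizhedin) add the prefix zu-.
So suvfupnen → zusuvfupnen.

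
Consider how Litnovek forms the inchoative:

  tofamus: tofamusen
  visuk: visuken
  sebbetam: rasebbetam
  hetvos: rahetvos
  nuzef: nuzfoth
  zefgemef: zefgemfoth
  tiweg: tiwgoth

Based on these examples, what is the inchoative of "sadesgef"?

sadesgfoth

tofamus and hetvos both end in -s yet inflect differently (tofamusen, rahetvos), so the final letter is not what conditions the rule; the last vowel is.
"sadesgef" has last vowel 'e'. The stems whose last vowel is 'e' (nuzef → nuzfoth, zefgemef → zefgemfoth, tiweg → tiwgoth) delete the last vowel and add -oth.
So sadesgef → sadesgfoth.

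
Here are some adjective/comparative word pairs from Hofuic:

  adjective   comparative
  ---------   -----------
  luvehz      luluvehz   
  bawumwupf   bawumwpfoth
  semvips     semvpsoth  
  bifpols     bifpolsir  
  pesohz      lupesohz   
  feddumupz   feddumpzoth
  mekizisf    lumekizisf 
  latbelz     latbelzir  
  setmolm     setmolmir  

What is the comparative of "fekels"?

fekelsir

latbelz and feddumupz both end in -z yet inflect differently (latbelzir, feddumpzoth), so the final letter is not what conditions the rule; the second-to-last letter is.
"fekels" has second-to-last letter 'l'. The stems whose second-to-last letter is 'l' (bifpols → bifpolsir, latbelz → latbelzir, setmolm → setmolmir) add -ir.
The other patterns: stems whose second-to-last letter is 'p' delete the last vowel and add -oth; stems whose second-to-last letter is 'h' or 's' add the prefix lu-.
So fekels → fekelsir.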